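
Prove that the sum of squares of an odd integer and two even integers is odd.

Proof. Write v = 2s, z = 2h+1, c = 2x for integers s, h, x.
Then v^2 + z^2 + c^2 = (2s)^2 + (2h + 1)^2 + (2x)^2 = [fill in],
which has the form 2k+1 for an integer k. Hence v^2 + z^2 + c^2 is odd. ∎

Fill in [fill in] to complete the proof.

(2s)^2 + (2h + 1)^2 + (2x)^2 = 4h^2 + 4h + 4s^2 + 4x^2 + 1
= 2(2h^2 + 2h + 2s^2 + 2x^2) + 1.
Since 2h^2 + 2h + 2s^2 + 2x^2 is an integer, the sum of squares is of the form 2k+1 for an integer k.

2(2h^2 + 2h + 2s^2 + 2x^2) + 1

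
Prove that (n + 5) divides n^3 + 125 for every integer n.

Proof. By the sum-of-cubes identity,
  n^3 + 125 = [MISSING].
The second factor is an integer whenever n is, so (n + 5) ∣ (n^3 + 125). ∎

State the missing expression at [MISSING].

(n + 5)(n^2 - 5n + 25)

Polynomial division of n^3 + 125 by n + 5 leaves remainder 0 and quotient n^2 - 5n + 25.
Hence n^3 + 125 = (n + 5)(n^2 - 5n + 25).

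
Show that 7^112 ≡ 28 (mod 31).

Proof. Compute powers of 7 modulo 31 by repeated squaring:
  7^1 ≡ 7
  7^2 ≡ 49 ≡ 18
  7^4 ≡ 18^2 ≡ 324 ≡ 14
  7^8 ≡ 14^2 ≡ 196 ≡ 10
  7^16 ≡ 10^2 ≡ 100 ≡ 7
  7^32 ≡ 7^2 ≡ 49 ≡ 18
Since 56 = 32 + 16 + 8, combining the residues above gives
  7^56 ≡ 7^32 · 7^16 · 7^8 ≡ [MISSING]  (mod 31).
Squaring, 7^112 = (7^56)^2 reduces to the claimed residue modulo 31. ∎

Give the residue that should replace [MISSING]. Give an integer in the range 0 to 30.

Multiply the listed residues: 18 · 7 · 10 = 126 → 1260.
Reducing modulo 31: 1260 = 40·31 + 20, so 7^56 ≡ 20.

20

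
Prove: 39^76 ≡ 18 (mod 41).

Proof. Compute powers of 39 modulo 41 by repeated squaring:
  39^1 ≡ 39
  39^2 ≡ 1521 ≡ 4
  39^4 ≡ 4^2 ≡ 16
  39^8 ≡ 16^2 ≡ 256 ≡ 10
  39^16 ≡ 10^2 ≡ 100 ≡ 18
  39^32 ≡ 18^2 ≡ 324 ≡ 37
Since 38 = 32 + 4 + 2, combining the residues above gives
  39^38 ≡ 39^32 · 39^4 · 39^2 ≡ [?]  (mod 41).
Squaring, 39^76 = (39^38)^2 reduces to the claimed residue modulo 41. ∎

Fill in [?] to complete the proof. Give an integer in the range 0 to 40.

39^32 · 39^4 · 39^2 ≡ 37 · 16 · 4 = 2368.
2368 mod 41 = 31, so 39^38 ≡ 31 (mod 41).

31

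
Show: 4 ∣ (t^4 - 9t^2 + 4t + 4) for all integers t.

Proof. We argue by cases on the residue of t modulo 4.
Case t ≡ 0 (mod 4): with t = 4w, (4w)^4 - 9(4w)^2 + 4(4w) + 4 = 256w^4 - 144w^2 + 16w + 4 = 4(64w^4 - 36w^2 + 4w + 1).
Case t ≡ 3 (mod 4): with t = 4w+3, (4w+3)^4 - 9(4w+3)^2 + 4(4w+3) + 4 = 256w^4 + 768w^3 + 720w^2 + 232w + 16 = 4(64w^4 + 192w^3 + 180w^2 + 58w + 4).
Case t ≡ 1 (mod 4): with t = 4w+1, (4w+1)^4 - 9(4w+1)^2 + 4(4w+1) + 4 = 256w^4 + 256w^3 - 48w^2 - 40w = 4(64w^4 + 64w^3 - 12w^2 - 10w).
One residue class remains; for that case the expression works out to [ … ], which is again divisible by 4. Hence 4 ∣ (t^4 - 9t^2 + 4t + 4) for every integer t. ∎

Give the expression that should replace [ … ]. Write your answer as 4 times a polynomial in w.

4(64w^4 + 128w^3 + 60w^2 - 2)

Only t ≡ 2 (mod 4) is unaccounted for. Put t = 4w+2:
(4w+2)^4 - 9(4w+2)^2 + 4(4w+2) + 4 expands to 256w^4 + 512w^3 + 240w^2 - 8,
and factoring out 4 leaves 4(64w^4 + 128w^3 + 60w^2 - 2).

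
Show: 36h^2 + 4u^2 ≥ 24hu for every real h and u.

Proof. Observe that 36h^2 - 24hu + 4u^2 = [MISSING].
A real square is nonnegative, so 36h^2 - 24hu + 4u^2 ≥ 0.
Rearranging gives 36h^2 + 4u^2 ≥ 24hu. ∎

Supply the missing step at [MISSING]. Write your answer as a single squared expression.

36h^2 - 24hu + 4u^2 is a perfect-square trinomial: the outer terms are (6h)^2 and (2u)^2, and the cross term is -2·6h·2u.
So 36h^2 - 24hu + 4u^2 = (6h - 2u)^2 ≥ 0.

(6h - 2u)^2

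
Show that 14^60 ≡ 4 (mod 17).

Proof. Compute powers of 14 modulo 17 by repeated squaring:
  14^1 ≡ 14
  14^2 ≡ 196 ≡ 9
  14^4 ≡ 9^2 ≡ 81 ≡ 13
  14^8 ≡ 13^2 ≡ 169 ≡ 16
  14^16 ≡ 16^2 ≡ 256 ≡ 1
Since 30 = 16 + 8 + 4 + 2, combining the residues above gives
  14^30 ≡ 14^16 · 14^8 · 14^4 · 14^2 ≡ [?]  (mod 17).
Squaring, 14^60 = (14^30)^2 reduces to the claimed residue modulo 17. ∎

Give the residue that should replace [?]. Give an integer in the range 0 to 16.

14^16 · 14^8 · 14^4 · 14^2 ≡ 1 · 16 · 13 · 9 = 1872.
1872 mod 17 = 2, so 14^30 ≡ 2 (mod 17).

2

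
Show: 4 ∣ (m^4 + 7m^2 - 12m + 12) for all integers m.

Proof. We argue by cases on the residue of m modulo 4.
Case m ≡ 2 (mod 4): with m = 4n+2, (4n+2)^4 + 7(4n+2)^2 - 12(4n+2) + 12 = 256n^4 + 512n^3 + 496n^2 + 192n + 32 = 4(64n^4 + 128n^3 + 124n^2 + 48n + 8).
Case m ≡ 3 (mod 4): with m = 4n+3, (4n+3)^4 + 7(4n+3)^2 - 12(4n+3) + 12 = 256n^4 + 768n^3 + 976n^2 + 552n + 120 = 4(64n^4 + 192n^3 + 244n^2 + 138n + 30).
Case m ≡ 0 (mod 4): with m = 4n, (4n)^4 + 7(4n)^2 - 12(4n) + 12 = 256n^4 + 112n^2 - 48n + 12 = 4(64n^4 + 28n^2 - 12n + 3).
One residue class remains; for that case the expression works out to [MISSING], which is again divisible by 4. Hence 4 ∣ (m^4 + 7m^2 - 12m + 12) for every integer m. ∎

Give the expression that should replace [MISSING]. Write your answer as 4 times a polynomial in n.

Only m ≡ 1 (mod 4) is unaccounted for. Put m = 4n+1:
(4n+1)^4 + 7(4n+1)^2 - 12(4n+1) + 12 expands to 256n^4 + 256n^3 + 208n^2 + 24n + 8,
and factoring out 4 leaves 4(64n^4 + 64n^3 + 52n^2 + 6n + 2).

4(64n^4 + 64n^3 + 52n^2 + 6n + 2)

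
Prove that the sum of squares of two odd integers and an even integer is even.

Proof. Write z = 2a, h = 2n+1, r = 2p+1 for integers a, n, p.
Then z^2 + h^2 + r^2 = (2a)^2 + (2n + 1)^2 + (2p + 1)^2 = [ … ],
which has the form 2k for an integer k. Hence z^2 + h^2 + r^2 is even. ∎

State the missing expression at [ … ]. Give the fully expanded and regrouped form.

Expanding: (2a)^2 + (2n + 1)^2 + (2p + 1)^2 = 4a^2 + 4n^2 + 4n + 4p^2 + 4p + 2.
Every term is even; pulling out the factor of 2 gives 2(2a^2 + 2n^2 + 2n + 2p^2 + 2p + 1).

2(2a^2 + 2n^2 + 2n + 2p^2 + 2p + 1)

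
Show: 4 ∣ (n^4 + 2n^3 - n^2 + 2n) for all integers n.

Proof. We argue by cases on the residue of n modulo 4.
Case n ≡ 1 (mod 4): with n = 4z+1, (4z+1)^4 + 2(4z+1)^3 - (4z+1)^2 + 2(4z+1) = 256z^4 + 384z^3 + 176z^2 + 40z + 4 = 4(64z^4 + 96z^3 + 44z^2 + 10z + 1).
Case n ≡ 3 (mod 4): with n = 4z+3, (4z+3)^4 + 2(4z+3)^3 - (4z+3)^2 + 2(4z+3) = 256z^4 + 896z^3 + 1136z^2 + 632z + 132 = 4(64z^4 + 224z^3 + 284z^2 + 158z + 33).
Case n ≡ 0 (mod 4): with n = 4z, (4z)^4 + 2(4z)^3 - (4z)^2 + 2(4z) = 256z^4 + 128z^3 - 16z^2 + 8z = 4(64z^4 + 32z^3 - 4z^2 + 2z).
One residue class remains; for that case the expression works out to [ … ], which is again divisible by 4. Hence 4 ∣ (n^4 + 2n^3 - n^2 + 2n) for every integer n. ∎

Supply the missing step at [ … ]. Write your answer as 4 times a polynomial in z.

4(64z^4 + 160z^3 + 140z^2 + 54z + 8)

Only n ≡ 2 (mod 4) is unaccounted for. Put n = 4z+2:
(4z+2)^4 + 2(4z+2)^3 - (4z+2)^2 + 2(4z+2) expands to 256z^4 + 640z^3 + 560z^2 + 216z + 32,
and factoring out 4 leaves 4(64z^4 + 160z^3 + 140z^2 + 54z + 8).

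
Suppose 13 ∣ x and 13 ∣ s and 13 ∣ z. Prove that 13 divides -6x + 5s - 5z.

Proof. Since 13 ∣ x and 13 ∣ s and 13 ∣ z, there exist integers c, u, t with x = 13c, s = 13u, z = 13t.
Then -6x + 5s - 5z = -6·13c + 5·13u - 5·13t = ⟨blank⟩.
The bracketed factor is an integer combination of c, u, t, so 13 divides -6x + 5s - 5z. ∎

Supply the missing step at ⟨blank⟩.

Each term has a factor of 13: -6·13c + 5·13u - 5·13t = 13·(-6c - 5t + 5u).
Since -6c - 5t + 5u is an integer, 13 ∣ (-6x + 5s - 5z).

13(-6c - 5t + 5u)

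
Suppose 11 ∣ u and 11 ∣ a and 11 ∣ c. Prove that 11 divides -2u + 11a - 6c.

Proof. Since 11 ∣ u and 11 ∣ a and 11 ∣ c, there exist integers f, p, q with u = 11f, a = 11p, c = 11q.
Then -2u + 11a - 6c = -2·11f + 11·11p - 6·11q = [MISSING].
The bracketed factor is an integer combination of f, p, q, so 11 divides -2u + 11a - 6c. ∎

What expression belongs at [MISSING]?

Each term has a factor of 11: -2·11f + 11·11p - 6·11q = 11·(-2f + 11p - 6q).
Since -2f + 11p - 6q is an integer, 11 ∣ (-2u + 11a - 6c).

11(-2f + 11p - 6q)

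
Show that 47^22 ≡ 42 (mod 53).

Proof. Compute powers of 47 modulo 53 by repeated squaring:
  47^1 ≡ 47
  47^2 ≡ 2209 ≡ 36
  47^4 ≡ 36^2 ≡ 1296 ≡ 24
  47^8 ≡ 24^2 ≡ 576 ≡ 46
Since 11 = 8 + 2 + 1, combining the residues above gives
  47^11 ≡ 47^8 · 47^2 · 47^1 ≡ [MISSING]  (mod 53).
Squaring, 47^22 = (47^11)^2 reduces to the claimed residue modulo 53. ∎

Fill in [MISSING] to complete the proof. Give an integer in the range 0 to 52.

28

47^8 · 47^2 · 47^1 ≡ 46 · 36 · 47 = 77832.
77832 mod 53 = 28, so 47^11 ≡ 28 (mod 53).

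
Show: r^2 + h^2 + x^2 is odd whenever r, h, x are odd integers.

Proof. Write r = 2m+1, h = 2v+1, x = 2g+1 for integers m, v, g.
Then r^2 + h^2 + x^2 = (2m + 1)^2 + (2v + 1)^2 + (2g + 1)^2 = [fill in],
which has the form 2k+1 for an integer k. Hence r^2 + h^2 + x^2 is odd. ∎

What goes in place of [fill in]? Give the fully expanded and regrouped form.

2(2g^2 + 2g + 2m^2 + 2m + 2v^2 + 2v + 1) + 1

Expanding: (2m + 1)^2 + (2v + 1)^2 + (2g + 1)^2 = 4g^2 + 4g + 4m^2 + 4m + 4v^2 + 4v + 3.
Every term except the constant is even, so this is 2(2g^2 + 2g + 2m^2 + 2m + 2v^2 + 2v + 1) + 1,
and 2g^2 + 2g + 2m^2 + 2m + 2v^2 + 2v + 1 ∈ ℤ gives the required form.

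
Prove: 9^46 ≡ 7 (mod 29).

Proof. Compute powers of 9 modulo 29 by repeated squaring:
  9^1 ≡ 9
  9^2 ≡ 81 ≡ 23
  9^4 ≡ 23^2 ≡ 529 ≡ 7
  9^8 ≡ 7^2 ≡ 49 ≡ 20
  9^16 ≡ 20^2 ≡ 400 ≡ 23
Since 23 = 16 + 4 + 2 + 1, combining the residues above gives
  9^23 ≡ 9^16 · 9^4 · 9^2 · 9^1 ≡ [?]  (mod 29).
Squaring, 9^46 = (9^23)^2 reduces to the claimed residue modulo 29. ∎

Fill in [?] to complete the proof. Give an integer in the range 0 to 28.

Multiply the listed residues: 23 · 7 · 23 · 9 = 161 → 3703 → 33327.
Reducing modulo 29: 33327 = 1149·29 + 6, so 9^23 ≡ 6.

6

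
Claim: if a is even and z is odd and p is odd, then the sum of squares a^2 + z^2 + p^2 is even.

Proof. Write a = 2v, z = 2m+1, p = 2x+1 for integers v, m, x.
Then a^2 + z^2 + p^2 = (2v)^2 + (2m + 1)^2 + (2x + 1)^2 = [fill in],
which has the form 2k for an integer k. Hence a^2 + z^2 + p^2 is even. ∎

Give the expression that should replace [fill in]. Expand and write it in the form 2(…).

2(2m^2 + 2m + 2v^2 + 2x^2 + 2x + 1)

Expanding: (2v)^2 + (2m + 1)^2 + (2x + 1)^2 = 4m^2 + 4m + 4v^2 + 4x^2 + 4x + 2.
Every term is even; pulling out the factor of 2 gives 2(2m^2 + 2m + 2v^2 + 2x^2 + 2x + 1).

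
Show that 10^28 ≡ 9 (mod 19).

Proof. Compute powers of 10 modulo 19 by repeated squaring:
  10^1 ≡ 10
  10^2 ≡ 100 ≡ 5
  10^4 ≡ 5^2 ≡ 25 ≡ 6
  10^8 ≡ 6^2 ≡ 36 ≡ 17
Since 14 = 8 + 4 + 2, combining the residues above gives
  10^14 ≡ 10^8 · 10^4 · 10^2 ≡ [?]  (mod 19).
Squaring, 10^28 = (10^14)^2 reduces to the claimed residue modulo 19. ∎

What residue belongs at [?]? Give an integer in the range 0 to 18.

16

Multiply the listed residues: 17 · 6 · 5 = 102 → 510.
Reducing modulo 19: 510 = 26·19 + 16, so 10^14 ≡ 16.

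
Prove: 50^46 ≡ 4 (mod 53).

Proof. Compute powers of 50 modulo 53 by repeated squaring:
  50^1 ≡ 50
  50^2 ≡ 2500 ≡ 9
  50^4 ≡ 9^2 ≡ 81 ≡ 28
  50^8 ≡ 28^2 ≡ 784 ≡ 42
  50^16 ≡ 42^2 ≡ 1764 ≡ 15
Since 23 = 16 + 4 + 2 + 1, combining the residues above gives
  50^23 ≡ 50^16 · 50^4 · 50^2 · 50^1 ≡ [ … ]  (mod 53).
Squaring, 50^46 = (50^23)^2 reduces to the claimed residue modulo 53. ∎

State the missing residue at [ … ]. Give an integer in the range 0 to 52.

2

50^16 · 50^4 · 50^2 · 50^1 ≡ 15 · 28 · 9 · 50 = 189000.
189000 mod 53 = 2, so 50^23 ≡ 2 (mod 53).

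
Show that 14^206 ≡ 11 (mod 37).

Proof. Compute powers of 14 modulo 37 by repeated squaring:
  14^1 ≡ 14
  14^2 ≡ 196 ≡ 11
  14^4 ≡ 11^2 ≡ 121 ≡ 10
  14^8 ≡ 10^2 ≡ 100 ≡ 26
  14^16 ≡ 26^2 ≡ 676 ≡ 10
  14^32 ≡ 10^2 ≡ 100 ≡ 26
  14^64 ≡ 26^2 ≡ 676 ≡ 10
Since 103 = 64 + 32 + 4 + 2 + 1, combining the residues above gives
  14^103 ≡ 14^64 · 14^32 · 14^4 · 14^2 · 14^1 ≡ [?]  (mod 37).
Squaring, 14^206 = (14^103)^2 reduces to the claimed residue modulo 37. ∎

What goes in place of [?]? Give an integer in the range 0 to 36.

23

14^64 · 14^32 · 14^4 · 14^2 · 14^1 ≡ 10 · 26 · 10 · 11 · 14 = 400400.
400400 mod 37 = 23, so 14^103 ≡ 23 (mod 37).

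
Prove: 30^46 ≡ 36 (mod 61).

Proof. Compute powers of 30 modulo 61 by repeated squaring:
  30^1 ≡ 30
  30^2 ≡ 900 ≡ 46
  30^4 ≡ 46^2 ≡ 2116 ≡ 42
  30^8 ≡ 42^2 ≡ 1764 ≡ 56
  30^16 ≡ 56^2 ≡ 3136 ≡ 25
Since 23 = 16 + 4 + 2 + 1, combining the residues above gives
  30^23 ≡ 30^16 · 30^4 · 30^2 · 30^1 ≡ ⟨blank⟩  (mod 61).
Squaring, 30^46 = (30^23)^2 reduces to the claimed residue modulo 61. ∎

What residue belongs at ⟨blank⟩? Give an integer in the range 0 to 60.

6

30^16 · 30^4 · 30^2 · 30^1 ≡ 25 · 42 · 46 · 30 = 1449000.
1449000 mod 61 = 6, so 30^23 ≡ 6 (mod 61).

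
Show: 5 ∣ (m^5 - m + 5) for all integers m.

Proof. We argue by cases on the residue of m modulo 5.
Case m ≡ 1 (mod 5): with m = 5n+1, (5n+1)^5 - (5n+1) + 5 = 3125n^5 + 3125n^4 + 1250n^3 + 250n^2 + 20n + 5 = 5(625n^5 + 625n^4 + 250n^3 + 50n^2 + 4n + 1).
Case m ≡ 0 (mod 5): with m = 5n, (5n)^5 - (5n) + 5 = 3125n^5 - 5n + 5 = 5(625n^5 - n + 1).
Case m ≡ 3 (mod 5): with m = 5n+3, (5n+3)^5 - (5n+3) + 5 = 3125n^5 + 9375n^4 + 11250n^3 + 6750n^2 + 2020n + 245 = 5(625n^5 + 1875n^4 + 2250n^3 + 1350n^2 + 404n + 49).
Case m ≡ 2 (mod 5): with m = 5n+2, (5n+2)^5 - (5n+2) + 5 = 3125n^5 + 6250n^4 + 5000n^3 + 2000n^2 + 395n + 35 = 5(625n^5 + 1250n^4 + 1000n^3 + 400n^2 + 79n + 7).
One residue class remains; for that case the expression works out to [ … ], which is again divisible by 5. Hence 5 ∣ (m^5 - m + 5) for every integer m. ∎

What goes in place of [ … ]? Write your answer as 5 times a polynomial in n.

Only m ≡ 4 (mod 5) is unaccounted for. Put m = 5n+4:
(5n+4)^5 - (5n+4) + 5 expands to 3125n^5 + 12500n^4 + 20000n^3 + 16000n^2 + 6395n + 1025,
and factoring out 5 leaves 5(625n^5 + 2500n^4 + 4000n^3 + 3200n^2 + 1279n + 205).

5(625n^5 + 2500n^4 + 4000n^3 + 3200n^2 + 1279n + 205)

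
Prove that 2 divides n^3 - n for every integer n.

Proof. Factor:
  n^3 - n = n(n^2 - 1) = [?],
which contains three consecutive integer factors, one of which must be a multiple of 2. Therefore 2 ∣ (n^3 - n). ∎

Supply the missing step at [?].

n(n^2 - 1) = n(n - 1)(n + 1) = (n - 1)n(n + 1).
These three factors are consecutive integers, so their product is divisible by 2.

(n - 1)n(n + 1)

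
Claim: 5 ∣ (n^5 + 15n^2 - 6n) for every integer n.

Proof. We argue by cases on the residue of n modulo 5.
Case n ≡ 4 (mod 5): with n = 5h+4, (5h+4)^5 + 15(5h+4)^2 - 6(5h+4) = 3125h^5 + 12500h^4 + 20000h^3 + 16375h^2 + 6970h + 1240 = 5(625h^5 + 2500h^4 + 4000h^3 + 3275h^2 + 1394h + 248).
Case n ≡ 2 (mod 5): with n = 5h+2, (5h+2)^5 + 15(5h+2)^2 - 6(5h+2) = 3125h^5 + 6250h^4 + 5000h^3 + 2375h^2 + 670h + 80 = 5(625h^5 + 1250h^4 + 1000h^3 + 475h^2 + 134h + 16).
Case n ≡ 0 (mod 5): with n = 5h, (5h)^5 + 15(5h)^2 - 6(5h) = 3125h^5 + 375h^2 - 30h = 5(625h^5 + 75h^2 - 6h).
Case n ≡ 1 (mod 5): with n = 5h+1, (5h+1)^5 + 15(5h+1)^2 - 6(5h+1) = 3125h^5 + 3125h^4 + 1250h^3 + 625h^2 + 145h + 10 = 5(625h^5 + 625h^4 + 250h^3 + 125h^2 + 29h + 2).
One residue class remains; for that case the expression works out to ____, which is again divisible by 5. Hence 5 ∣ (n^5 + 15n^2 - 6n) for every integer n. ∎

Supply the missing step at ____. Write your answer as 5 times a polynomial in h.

Only n ≡ 3 (mod 5) is unaccounted for. Put n = 5h+3:
(5h+3)^5 + 15(5h+3)^2 - 6(5h+3) expands to 3125h^5 + 9375h^4 + 11250h^3 + 7125h^2 + 2445h + 360,
and factoring out 5 leaves 5(625h^5 + 1875h^4 + 2250h^3 + 1425h^2 + 489h + 72).

5(625h^5 + 1875h^4 + 2250h^3 + 1425h^2 + 489h + 72)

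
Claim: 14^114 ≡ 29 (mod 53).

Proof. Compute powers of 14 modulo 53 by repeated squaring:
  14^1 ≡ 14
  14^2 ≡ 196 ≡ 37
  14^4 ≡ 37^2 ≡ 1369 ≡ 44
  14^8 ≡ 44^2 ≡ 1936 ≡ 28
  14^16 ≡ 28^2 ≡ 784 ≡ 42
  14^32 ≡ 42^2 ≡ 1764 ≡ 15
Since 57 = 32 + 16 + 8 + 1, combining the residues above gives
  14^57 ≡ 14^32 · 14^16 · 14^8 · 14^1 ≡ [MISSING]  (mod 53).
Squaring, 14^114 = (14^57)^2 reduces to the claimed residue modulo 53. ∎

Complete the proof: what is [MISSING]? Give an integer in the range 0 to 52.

33

Multiply the listed residues: 15 · 42 · 28 · 14 = 630 → 17640 → 246960.
Reducing modulo 53: 246960 = 4659·53 + 33, so 14^57 ≡ 33.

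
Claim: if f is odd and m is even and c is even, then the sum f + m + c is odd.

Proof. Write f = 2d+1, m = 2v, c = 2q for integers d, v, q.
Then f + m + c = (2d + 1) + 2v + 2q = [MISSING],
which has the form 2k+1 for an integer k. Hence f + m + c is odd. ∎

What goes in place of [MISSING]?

2(d + q + v) + 1

(2d + 1) + 2v + 2q = 2d + 2q + 2v + 1
= 2(d + q + v) + 1.
Since d + q + v is an integer, the sum is of the form 2k+1 for an integer k.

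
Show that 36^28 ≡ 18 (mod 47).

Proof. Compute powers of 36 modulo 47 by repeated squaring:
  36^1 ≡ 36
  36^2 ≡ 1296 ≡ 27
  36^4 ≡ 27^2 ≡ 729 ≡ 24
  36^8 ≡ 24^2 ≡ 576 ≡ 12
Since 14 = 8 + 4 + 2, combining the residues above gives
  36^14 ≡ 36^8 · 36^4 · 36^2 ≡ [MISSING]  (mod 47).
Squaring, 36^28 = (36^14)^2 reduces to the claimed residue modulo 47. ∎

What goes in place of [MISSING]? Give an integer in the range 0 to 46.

Multiply the listed residues: 12 · 24 · 27 = 288 → 7776.
Reducing modulo 47: 7776 = 165·47 + 21, so 36^14 ≡ 21.

21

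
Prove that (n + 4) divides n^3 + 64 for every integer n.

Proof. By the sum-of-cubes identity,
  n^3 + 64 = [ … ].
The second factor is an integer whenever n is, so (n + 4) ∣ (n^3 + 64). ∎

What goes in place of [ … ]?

a^3 + b^3 = (a + b)(a^2 - ab + b^2). With a = n, b = 4:
n^3 + 64 = (n + 4)(n^2 - 4n + 16).

(n + 4)(n^2 - 4n + 16)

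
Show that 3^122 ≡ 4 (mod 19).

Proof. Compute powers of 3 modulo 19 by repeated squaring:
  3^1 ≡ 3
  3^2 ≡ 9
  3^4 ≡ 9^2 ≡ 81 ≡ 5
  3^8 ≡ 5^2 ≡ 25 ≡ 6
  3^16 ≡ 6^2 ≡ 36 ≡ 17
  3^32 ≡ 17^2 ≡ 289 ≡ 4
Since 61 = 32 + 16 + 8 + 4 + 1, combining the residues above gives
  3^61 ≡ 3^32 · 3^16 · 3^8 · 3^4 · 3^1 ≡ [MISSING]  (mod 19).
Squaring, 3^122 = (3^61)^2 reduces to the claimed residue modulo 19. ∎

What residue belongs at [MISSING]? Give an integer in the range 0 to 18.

2

Multiply the listed residues: 4 · 17 · 6 · 5 · 3 = 68 → 408 → 2040 → 6120.
Reducing modulo 19: 6120 = 322·19 + 2, so 3^61 ≡ 2.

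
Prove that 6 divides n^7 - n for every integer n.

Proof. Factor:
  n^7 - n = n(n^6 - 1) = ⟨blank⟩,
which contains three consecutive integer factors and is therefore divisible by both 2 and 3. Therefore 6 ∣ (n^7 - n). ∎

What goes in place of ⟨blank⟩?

n^6 - 1 = (n^2 - 1)(n^4 + n^2 + 1), and n^2 - 1 = (n-1)(n+1).
So n(n^6 - 1) = (n - 1)n(n + 1)(n^4 + n^2 + 1).

(n - 1)n(n + 1)(n^4 + n^2 + 1)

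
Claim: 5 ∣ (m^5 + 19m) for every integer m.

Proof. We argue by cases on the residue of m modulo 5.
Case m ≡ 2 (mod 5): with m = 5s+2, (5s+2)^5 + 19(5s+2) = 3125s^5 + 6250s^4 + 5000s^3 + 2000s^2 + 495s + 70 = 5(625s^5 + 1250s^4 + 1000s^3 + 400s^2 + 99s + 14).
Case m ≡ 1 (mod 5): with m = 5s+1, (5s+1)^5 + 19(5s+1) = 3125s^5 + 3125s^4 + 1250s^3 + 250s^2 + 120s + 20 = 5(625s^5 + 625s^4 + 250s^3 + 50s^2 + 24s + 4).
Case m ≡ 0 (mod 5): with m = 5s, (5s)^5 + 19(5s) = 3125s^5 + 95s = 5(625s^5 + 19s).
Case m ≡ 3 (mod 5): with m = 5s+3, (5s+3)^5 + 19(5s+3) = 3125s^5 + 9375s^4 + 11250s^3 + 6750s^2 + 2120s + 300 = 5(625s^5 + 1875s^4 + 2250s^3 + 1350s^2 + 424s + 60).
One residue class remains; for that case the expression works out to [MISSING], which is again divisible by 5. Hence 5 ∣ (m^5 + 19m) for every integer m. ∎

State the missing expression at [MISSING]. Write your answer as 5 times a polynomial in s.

5(625s^5 + 2500s^4 + 4000s^3 + 3200s^2 + 1299s + 220)

The residues treated are {2, 1, 0, 3}, so the missing case is m ≡ 4 (mod 5); write m = 5s+4.
Then (5s+4)^5 + 19(5s+4) = 3125s^5 + 12500s^4 + 20000s^3 + 16000s^2 + 6495s + 1100 = 5(625s^5 + 2500s^4 + 4000s^3 + 3200s^2 + 1299s + 220).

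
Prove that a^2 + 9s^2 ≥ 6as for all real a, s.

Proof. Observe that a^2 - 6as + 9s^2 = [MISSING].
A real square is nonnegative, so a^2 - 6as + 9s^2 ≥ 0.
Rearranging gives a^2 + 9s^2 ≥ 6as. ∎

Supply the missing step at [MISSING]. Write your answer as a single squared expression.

(a - 3s)^2

The leading and trailing coefficients are 1^2 and 3^2, and 6 = 2·1·3, so the trinomial is (a - 3s)^2.
Hence a^2 - 6as + 9s^2 ≥ 0.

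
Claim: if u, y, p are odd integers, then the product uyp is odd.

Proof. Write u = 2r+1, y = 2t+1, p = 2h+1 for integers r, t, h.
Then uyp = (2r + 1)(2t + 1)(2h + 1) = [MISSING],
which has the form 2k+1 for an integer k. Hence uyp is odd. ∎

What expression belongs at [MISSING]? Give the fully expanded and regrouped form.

2(4hrt + 2hr + 2ht + h + 2rt + r + t) + 1

Expanding: (2r + 1)(2t + 1)(2h + 1) = 8hrt + 4hr + 4ht + 2h + 4rt + 2r + 2t + 1.
Every term except the constant is even, so this is 2(4hrt + 2hr + 2ht + h + 2rt + r + t) + 1,
and 4hrt + 2hr + 2ht + h + 2rt + r + t ∈ ℤ gives the required form.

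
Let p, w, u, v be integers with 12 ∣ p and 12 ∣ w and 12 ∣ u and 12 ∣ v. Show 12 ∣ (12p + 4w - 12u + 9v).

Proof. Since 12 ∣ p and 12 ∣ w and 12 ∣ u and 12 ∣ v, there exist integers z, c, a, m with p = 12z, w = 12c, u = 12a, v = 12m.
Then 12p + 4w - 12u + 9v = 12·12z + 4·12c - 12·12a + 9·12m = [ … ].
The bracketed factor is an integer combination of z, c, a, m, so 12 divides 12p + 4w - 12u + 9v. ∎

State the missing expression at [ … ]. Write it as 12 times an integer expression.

Pull the common 12 out of every term: 12·12z + 4·12c - 12·12a + 9·12m = 12(-12a + 4c + 9m + 12z).
-12a + 4c + 9m + 12z is an integer, which exhibits the divisibility.

12(-12a + 4c + 9m + 12z)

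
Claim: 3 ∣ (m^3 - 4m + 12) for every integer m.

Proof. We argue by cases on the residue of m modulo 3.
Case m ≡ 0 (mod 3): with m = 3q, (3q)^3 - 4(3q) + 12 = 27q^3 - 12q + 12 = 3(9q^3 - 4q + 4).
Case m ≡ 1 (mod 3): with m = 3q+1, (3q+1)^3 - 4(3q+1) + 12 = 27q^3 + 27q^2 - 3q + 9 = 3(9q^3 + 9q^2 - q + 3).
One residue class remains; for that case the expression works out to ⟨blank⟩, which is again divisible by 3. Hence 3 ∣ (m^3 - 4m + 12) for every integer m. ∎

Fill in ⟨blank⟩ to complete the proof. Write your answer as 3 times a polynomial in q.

3(9q^3 + 18q^2 + 8q + 4)

Only m ≡ 2 (mod 3) is unaccounted for. Put m = 3q+2:
(3q+2)^3 - 4(3q+2) + 12 expands to 27q^3 + 54q^2 + 24q + 12,
and factoring out 3 leaves 3(9q^3 + 18q^2 + 8q + 4).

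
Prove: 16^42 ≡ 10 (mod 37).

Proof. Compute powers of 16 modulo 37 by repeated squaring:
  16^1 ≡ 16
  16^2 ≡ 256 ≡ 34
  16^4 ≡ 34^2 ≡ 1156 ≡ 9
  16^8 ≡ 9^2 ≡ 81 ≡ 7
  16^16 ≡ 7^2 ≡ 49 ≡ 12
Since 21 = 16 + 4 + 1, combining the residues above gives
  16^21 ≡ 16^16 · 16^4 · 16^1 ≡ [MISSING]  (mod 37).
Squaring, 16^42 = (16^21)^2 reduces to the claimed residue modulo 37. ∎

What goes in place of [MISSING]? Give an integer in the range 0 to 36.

26

16^16 · 16^4 · 16^1 ≡ 12 · 9 · 16 = 1728.
1728 mod 37 = 26, so 16^21 ≡ 26 (mod 37).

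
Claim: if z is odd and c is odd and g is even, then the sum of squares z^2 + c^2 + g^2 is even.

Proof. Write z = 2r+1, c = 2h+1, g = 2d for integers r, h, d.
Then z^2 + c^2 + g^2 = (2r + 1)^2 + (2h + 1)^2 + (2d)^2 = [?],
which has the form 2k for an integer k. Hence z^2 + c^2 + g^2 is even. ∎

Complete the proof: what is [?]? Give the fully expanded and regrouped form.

2(2d^2 + 2h^2 + 2h + 2r^2 + 2r + 1)

Expanding: (2r + 1)^2 + (2h + 1)^2 + (2d)^2 = 4d^2 + 4h^2 + 4h + 4r^2 + 4r + 2.
Every term is even; pulling out the factor of 2 gives 2(2d^2 + 2h^2 + 2h + 2r^2 + 2r + 1).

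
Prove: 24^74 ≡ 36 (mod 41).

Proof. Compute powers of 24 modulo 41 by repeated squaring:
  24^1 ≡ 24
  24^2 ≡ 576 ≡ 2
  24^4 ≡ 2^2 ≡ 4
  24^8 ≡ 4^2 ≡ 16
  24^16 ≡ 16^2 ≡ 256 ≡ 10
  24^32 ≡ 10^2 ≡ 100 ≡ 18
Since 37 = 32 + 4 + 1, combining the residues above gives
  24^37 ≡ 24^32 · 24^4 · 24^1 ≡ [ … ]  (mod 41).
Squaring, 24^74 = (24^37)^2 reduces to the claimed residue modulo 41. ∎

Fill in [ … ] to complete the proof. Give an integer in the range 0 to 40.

6

24^32 · 24^4 · 24^1 ≡ 18 · 4 · 24 = 1728.
1728 mod 41 = 6, so 24^37 ≡ 6 (mod 41).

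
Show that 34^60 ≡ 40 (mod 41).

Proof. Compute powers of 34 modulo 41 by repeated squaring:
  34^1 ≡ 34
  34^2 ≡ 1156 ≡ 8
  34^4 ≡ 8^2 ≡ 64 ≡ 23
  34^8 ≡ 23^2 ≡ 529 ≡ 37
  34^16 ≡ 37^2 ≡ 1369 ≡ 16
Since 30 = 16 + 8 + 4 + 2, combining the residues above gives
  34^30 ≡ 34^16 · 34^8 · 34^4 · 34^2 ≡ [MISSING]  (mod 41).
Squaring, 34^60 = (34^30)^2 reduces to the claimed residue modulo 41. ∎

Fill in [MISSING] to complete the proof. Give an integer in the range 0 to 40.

Multiply the listed residues: 16 · 37 · 23 · 8 = 592 → 13616 → 108928.
Reducing modulo 41: 108928 = 2656·41 + 32, so 34^30 ≡ 32.

32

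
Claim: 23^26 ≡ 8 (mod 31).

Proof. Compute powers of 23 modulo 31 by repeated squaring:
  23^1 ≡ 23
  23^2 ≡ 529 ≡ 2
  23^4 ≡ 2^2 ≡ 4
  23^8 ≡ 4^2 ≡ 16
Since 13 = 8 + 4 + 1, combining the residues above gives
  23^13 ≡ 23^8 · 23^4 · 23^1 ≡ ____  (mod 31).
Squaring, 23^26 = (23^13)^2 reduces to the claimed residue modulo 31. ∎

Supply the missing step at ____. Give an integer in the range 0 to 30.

23^8 · 23^4 · 23^1 ≡ 16 · 4 · 23 = 1472.
1472 mod 31 = 15, so 23^13 ≡ 15 (mod 31).

15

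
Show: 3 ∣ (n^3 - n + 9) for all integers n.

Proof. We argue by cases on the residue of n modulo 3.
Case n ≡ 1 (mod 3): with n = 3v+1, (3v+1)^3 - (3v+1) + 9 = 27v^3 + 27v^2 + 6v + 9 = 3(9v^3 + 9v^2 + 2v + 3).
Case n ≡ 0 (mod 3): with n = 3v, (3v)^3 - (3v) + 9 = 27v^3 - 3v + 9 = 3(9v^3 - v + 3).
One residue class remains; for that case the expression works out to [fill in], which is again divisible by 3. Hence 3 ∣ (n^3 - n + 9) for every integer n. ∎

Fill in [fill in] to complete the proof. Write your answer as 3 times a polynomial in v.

The residues treated are {1, 0}, so the missing case is n ≡ 2 (mod 3); write n = 3v+2.
Then (3v+2)^3 - (3v+2) + 9 = 27v^3 + 54v^2 + 33v + 15 = 3(9v^3 + 18v^2 + 11v + 5).

3(9v^3 + 18v^2 + 11v + 5)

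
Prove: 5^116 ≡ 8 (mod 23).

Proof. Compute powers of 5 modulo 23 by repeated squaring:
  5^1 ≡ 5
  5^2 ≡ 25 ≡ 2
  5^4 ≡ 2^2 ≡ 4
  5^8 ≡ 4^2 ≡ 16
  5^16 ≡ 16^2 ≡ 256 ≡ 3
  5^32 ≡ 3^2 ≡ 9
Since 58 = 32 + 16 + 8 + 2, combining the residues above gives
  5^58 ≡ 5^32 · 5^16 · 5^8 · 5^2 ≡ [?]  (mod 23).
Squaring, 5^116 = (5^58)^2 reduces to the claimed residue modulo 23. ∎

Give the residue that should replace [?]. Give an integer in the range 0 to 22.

5^32 · 5^16 · 5^8 · 5^2 ≡ 9 · 3 · 16 · 2 = 864.
864 mod 23 = 13, so 5^58 ≡ 13 (mod 23).

13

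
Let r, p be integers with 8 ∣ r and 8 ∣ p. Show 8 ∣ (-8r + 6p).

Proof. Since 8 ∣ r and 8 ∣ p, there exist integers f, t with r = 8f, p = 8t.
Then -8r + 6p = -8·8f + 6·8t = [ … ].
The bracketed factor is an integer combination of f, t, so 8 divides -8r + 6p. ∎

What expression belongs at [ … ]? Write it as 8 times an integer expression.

Pull the common 8 out of every term: -8·8f + 6·8t = 8(-8f + 6t).
-8f + 6t is an integer, which exhibits the divisibility.

8(-8f + 6t)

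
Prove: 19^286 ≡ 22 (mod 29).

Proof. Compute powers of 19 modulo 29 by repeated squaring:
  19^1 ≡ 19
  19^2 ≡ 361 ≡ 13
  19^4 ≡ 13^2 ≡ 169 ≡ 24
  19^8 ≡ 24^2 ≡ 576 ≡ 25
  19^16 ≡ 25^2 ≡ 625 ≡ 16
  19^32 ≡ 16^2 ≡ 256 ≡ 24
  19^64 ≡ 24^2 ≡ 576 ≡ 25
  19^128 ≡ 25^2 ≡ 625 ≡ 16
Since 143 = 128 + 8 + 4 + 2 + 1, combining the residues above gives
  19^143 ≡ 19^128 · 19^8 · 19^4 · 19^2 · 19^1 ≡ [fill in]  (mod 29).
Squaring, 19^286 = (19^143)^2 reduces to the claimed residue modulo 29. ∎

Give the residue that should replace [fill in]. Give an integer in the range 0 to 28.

15

Multiply the listed residues: 16 · 25 · 24 · 13 · 19 = 400 → 9600 → 124800 → 2371200.
Reducing modulo 29: 2371200 = 81765·29 + 15, so 19^143 ≡ 15.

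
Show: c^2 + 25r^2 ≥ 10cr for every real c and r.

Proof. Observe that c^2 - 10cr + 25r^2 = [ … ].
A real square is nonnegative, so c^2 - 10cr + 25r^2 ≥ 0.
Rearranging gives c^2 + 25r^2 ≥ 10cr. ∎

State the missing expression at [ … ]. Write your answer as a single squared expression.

The leading and trailing coefficients are 1^2 and 5^2, and 10 = 2·1·5, so the trinomial is (c - 5r)^2.
Hence c^2 - 10cr + 25r^2 ≥ 0.

(c - 5r)^2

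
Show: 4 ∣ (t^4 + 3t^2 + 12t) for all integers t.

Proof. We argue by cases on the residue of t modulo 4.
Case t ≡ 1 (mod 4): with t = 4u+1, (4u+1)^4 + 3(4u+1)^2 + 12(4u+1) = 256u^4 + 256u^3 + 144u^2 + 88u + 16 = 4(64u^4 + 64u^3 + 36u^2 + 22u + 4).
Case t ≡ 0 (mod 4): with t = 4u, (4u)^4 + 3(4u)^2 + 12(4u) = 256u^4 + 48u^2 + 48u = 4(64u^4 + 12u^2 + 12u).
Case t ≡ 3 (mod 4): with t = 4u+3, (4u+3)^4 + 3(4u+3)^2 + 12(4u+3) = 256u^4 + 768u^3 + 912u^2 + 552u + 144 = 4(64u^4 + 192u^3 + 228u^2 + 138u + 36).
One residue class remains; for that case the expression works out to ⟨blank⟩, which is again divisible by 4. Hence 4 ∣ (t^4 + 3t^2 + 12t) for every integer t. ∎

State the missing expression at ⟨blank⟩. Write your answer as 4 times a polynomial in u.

4(64u^4 + 128u^3 + 108u^2 + 56u + 13)

Only t ≡ 2 (mod 4) is unaccounted for. Put t = 4u+2:
(4u+2)^4 + 3(4u+2)^2 + 12(4u+2) expands to 256u^4 + 512u^3 + 432u^2 + 224u + 52,
and factoring out 4 leaves 4(64u^4 + 128u^3 + 108u^2 + 56u + 13).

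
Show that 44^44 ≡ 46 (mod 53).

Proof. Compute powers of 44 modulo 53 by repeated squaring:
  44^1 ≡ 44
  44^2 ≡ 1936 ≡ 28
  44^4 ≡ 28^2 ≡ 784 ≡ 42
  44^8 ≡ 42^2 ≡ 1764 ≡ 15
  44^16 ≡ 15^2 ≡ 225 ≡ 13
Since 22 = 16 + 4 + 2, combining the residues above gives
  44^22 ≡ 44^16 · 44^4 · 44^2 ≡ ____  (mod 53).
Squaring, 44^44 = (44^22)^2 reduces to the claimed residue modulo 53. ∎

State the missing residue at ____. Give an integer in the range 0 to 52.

24

44^16 · 44^4 · 44^2 ≡ 13 · 42 · 28 = 15288.
15288 mod 53 = 24, so 44^22 ≡ 24 (mod 53).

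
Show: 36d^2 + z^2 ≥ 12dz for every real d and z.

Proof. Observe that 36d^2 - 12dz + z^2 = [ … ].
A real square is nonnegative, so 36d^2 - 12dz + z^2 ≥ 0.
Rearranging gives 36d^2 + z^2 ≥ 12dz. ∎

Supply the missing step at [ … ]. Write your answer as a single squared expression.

(6d - z)^2

The leading and trailing coefficients are 6^2 and 1^2, and 12 = 2·6·1, so the trinomial is (6d - z)^2.
Hence 36d^2 - 12dz + z^2 ≥ 0.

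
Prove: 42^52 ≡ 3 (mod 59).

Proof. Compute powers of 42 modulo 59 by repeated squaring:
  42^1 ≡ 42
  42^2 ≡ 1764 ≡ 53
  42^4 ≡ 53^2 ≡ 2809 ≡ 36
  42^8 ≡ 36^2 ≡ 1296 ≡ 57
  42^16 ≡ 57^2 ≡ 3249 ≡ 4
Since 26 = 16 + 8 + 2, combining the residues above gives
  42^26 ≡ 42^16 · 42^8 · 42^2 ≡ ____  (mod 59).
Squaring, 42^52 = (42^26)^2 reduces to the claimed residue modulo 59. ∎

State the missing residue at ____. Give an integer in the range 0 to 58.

42^16 · 42^8 · 42^2 ≡ 4 · 57 · 53 = 12084.
12084 mod 59 = 48, so 42^26 ≡ 48 (mod 59).

48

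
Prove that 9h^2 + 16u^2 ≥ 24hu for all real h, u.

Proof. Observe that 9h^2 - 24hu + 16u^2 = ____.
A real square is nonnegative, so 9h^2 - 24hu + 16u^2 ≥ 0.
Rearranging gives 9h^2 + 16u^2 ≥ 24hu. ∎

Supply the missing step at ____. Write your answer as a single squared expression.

(3h - 4u)^2

The leading and trailing coefficients are 3^2 and 4^2, and 24 = 2·3·4, so the trinomial is (3h - 4u)^2.
Hence 9h^2 - 24hu + 16u^2 ≥ 0.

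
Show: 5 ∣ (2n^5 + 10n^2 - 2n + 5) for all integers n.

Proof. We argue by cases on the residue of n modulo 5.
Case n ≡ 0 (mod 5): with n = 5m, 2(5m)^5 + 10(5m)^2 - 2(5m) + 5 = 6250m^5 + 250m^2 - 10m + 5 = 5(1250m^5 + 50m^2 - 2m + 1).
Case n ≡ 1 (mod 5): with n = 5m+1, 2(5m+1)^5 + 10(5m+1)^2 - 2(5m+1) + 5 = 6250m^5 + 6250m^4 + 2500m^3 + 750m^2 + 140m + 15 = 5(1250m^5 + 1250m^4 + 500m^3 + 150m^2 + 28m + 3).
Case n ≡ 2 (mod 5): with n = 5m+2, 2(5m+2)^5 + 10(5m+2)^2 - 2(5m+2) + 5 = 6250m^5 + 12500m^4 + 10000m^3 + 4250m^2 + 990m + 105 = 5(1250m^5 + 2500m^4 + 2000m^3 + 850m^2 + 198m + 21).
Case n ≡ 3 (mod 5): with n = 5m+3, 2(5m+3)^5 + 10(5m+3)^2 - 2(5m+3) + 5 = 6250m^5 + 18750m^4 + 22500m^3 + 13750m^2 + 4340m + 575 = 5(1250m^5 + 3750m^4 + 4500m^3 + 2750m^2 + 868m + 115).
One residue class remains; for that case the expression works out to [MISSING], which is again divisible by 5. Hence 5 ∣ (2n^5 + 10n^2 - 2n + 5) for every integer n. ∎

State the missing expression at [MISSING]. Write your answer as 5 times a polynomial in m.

Only n ≡ 4 (mod 5) is unaccounted for. Put n = 5m+4:
2(5m+4)^5 + 10(5m+4)^2 - 2(5m+4) + 5 expands to 6250m^5 + 25000m^4 + 40000m^3 + 32250m^2 + 13190m + 2205,
and factoring out 5 leaves 5(1250m^5 + 5000m^4 + 8000m^3 + 6450m^2 + 2638m + 441).

5(1250m^5 + 5000m^4 + 8000m^3 + 6450m^2 + 2638m + 441)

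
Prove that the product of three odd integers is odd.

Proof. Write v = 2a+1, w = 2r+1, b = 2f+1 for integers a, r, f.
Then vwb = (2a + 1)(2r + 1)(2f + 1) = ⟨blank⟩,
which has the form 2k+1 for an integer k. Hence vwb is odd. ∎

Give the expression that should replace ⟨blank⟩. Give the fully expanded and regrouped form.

(2a + 1)(2r + 1)(2f + 1) = 8afr + 4af + 4ar + 2a + 4fr + 2f + 2r + 1
= 2(4afr + 2af + 2ar + a + 2fr + f + r) + 1.
Since 4afr + 2af + 2ar + a + 2fr + f + r is an integer, the product is of the form 2k+1 for an integer k.

2(4afr + 2af + 2ar + a + 2fr + f + r) + 1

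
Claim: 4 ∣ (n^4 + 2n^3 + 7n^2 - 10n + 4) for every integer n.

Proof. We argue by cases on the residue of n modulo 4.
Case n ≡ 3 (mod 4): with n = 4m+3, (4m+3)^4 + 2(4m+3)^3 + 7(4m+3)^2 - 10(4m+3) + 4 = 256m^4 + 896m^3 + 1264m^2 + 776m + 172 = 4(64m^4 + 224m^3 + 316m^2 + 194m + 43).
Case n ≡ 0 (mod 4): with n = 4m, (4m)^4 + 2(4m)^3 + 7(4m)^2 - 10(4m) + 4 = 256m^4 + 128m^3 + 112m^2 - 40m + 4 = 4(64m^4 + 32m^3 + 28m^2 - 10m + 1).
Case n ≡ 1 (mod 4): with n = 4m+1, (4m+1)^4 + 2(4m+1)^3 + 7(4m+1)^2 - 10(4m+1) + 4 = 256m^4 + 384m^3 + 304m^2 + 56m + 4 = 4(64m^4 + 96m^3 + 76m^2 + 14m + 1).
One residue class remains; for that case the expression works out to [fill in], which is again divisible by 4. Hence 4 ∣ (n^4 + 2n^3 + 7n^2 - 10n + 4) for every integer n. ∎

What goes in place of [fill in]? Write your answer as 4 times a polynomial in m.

Only n ≡ 2 (mod 4) is unaccounted for. Put n = 4m+2:
(4m+2)^4 + 2(4m+2)^3 + 7(4m+2)^2 - 10(4m+2) + 4 expands to 256m^4 + 640m^3 + 688m^2 + 296m + 44,
and factoring out 4 leaves 4(64m^4 + 160m^3 + 172m^2 + 74m + 11).

4(64m^4 + 160m^3 + 172m^2 + 74m + 11)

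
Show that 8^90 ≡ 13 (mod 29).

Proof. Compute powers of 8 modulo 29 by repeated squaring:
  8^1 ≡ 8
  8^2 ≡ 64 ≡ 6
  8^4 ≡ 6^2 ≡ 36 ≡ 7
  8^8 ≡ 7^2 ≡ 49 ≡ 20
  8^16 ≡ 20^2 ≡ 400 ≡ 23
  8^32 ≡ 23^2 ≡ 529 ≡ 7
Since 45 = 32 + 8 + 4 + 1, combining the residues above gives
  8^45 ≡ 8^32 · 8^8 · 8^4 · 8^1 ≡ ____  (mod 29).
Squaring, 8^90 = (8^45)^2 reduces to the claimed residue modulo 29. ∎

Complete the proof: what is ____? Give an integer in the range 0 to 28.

10

Multiply the listed residues: 7 · 20 · 7 · 8 = 140 → 980 → 7840.
Reducing modulo 29: 7840 = 270·29 + 10, so 8^45 ≡ 10.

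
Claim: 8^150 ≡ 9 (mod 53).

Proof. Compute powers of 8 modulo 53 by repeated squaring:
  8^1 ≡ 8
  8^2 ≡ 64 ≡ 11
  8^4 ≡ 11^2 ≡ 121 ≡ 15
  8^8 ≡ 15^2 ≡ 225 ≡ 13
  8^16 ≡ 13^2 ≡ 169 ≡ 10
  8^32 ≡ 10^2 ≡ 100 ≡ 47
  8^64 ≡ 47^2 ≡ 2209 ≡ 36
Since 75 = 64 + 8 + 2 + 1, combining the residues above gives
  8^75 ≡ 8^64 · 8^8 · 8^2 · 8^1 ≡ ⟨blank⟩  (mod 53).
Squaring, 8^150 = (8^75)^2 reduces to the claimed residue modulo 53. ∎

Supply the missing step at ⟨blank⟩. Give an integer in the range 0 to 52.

3

Multiply the listed residues: 36 · 13 · 11 · 8 = 468 → 5148 → 41184.
Reducing modulo 53: 41184 = 777·53 + 3, so 8^75 ≡ 3.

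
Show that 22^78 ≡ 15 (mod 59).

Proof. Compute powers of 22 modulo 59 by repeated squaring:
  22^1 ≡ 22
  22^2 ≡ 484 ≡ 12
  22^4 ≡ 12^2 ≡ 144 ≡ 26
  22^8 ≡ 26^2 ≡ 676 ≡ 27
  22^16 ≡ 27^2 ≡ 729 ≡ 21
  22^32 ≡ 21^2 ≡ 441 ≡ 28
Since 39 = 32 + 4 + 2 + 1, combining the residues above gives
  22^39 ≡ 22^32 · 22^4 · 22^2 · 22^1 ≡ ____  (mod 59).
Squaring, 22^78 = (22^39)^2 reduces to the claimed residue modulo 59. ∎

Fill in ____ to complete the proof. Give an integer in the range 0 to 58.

29

Multiply the listed residues: 28 · 26 · 12 · 22 = 728 → 8736 → 192192.
Reducing modulo 59: 192192 = 3257·59 + 29, so 22^39 ≡ 29.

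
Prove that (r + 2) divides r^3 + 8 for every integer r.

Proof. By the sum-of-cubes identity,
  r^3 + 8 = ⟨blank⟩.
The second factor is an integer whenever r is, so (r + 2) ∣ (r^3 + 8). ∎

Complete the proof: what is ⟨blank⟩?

a^3 + b^3 = (a + b)(a^2 - ab + b^2). With a = r, b = 2:
r^3 + 8 = (r + 2)(r^2 - 2r + 4).

(r + 2)(r^2 - 2r + 4)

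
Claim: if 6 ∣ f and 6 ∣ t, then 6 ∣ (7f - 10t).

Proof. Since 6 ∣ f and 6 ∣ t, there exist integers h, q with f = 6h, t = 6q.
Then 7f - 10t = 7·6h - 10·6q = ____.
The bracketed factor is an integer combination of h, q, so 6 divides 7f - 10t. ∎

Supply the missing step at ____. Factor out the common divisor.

6(7h - 10q)

Each term has a factor of 6: 7·6h - 10·6q = 6·(7h - 10q).
Since 7h - 10q is an integer, 6 ∣ (7f - 10t).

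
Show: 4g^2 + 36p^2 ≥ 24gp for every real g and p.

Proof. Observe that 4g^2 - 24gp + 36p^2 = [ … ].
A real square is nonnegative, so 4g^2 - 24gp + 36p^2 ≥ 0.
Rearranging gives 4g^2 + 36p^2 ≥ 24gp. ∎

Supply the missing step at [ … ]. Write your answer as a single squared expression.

(2g - 6p)^2

The leading and trailing coefficients are 2^2 and 6^2, and 24 = 2·2·6, so the trinomial is (2g - 6p)^2.
Hence 4g^2 - 24gp + 36p^2 ≥ 0.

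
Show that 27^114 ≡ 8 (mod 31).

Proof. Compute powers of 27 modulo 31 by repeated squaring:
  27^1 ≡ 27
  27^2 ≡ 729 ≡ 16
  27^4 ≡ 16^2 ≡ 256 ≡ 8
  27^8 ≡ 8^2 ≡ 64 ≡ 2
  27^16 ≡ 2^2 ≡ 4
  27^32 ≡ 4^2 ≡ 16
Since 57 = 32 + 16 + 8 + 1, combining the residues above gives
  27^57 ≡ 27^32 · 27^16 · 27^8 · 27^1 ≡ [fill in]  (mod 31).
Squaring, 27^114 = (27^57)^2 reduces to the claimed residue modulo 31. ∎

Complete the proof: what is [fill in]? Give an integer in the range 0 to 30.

27^32 · 27^16 · 27^8 · 27^1 ≡ 16 · 4 · 2 · 27 = 3456.
3456 mod 31 = 15, so 27^57 ≡ 15 (mod 31).

15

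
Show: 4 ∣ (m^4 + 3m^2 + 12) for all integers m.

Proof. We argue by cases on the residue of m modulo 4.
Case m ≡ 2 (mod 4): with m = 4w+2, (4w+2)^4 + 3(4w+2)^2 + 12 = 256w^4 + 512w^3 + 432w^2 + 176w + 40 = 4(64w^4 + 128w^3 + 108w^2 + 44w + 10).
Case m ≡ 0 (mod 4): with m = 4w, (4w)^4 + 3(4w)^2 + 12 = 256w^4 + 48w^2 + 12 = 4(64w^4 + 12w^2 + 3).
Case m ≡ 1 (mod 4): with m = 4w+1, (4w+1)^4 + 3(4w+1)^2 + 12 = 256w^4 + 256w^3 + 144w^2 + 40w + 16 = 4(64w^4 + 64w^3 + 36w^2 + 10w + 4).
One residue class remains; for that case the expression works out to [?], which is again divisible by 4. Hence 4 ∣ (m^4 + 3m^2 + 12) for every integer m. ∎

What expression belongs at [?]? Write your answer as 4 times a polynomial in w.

4(64w^4 + 192w^3 + 228w^2 + 126w + 30)

The residues treated are {2, 0, 1}, so the missing case is m ≡ 3 (mod 4); write m = 4w+3.
Then (4w+3)^4 + 3(4w+3)^2 + 12 = 256w^4 + 768w^3 + 912w^2 + 504w + 120 = 4(64w^4 + 192w^3 + 228w^2 + 126w + 30).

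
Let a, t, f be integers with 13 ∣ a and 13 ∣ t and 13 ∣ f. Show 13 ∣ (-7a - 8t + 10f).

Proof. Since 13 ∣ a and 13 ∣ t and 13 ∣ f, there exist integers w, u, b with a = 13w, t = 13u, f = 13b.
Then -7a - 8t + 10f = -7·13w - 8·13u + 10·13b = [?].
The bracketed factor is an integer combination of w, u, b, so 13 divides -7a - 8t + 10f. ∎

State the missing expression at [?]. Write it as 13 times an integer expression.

Pull the common 13 out of every term: -7·13w - 8·13u + 10·13b = 13(10b - 8u - 7w).
10b - 8u - 7w is an integer, which exhibits the divisibility.

13(10b - 8u - 7w)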